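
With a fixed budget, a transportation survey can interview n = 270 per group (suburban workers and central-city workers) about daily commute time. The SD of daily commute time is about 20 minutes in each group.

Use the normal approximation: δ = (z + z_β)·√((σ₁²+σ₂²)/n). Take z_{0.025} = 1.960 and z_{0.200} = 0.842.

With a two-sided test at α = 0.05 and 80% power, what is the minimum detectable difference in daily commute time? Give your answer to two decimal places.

δ = (z_{α/2} + z_β) · √((σ₁²+σ₂²)/n)
  = (1.960 + 0.842) · √(800/270)
  = 2.802 · √2.963
  = 2.802 · 1.7213
  = 4.8232

Minimum detectable difference ≈ 4.82 minutes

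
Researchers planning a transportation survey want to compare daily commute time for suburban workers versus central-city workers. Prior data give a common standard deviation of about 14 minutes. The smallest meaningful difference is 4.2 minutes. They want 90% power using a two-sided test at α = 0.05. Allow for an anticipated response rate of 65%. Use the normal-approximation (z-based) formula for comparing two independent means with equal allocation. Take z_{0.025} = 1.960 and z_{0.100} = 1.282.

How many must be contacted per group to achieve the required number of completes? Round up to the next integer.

n = (z_{α/2} + z_β)² · (σ₁² + σ₂²) / δ²
  = (1.960 + 1.282)² · (2·14² = 392) / 4.2²
  = 10.5106 · 392 / 17.64
  = 233.57
Adjust for 65% response: 233.57 / 0.65 = 359.34.
Round up → n = 360 per group.

n = 360 per group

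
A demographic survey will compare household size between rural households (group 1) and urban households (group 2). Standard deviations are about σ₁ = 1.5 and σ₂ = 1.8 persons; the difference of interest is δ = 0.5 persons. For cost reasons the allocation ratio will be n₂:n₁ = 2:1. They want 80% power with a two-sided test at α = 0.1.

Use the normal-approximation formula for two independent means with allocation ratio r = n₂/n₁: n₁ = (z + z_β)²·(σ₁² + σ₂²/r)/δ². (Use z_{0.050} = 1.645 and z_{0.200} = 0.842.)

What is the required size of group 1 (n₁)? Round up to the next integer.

n₁ = 96

n₁ = (z_{α/2} + z_β)² · (σ₁² + σ₂²/r) / δ²
   = (1.645 + 0.842)² · (1.5² + 1.8²/2) / 0.5²
   = 6.1852 · (2.25 + 1.62) / 0.25
   = 6.1852 · 3.87 / 0.25
   = 95.75
Round up → n₁ = 96; n₂ = r·n₁ = 2 × 96 = 192.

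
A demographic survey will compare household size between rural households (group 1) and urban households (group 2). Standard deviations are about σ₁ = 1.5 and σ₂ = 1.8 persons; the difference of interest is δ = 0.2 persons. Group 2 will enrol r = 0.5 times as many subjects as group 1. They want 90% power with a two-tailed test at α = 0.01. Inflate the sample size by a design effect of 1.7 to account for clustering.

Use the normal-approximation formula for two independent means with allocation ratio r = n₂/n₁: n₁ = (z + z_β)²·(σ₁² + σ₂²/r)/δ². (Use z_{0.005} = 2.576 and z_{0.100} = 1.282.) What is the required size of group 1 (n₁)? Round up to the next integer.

n₁ = 5523

n₁ = (z_{α/2} + z_β)² · (σ₁² + σ₂²/r) / δ²
   = (2.576 + 1.282)² · (1.5² + 1.8²/0.5) / 0.2²
   = 14.8842 · (2.25 + 6.48) / 0.04
   = 14.8842 · 8.73 / 0.04
   = 3248.47
Design effect: 1.7 × 3248.47 = 5522.40.
Round up → n₁ = 5523; n₂ = r·n₁ = 0.5 × 5523 = 2762.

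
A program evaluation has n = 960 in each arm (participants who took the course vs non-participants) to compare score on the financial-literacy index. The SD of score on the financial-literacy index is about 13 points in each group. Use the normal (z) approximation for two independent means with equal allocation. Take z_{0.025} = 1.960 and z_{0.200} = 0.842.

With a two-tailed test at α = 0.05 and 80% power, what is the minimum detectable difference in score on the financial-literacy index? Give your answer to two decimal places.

δ = (z_{α/2} + z_β) · √((σ₁²+σ₂²)/n)
  = (1.960 + 0.842) · √(338/960)
  = 2.802 · √0.35208
  = 2.802 · 0.5934
  = 1.6626

Minimum detectable difference ≈ 1.66 points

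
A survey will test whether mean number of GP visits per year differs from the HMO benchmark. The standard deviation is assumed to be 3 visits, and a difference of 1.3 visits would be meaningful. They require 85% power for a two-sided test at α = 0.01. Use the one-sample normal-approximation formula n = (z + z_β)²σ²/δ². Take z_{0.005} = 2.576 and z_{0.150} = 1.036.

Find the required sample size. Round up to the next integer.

n = (z_{α/2} + z_β)² · σ² / δ²
  = (2.576 + 1.036)² · 3² / 1.3²
  = 13.0465 · 9 / 1.69
  = 69.48
Round up → n = 70.

n = 70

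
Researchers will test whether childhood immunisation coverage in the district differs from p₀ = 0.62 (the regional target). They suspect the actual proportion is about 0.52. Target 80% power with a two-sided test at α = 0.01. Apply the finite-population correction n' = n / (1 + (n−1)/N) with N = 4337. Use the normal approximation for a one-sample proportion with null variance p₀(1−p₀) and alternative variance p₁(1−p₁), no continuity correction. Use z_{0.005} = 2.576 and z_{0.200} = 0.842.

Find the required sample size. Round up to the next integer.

n = [z_{α/2}·√(p₀q₀) + z_β·√(p₁q₁)]² / (p₁ − p₀)²
  = [2.576·√(0.62·0.38) + 0.842·√(0.52·0.48)]² / (-0.10)²
  = [2.576·0.4854 + 0.842·0.4996]² / 0.0100
  = [1.6710]² / 0.0100
  = 279.23
Finite-population correction (N = 4337): 279.23 / (1 + (279.23 − 1)/4337) = 262.40.
Round up → n = 263.

n = 263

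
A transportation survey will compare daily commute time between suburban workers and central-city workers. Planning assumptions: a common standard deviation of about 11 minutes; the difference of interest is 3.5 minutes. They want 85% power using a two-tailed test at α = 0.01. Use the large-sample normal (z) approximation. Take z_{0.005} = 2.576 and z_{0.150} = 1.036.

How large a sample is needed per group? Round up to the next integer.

n = (z_{α/2} + z_β)² · (σ₁² + σ₂²) / δ²
  = (2.576 + 1.036)² · (2·11² = 242) / 3.5²
  = 13.0465 · 242 / 12.25
  = 257.74
Round up → n = 258 per group.

n = 258 per group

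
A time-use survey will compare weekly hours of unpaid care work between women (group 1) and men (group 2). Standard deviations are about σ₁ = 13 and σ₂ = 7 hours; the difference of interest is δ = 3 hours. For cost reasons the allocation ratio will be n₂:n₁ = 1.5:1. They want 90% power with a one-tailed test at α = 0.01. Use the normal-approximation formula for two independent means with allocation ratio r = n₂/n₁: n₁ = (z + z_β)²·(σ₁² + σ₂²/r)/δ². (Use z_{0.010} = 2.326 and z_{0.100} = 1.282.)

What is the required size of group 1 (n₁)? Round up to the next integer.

n₁ = (z_α + z_β)² · (σ₁² + σ₂²/r) / δ²
   = (2.326 + 1.282)² · (13² + 7²/1.5) / 3²
   = 13.0177 · (169 + 32.6667) / 9
   = 13.0177 · 201.6667 / 9
   = 291.69
Round up → n₁ = 292; n₂ = r·n₁ = 1.5 × 292 = 438.

n₁ = 292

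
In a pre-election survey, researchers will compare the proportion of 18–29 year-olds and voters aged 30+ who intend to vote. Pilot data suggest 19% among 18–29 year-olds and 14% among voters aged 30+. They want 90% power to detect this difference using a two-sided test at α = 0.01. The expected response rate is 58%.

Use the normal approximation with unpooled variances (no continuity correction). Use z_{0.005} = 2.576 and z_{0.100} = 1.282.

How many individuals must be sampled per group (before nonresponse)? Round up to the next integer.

n = 2816 per group

n = (z_{α/2} + z_β)² · [p₁(1−p₁) + p₂(1−p₂)] / (p₁ − p₂)²
  = (2.576 + 1.282)² · (0.19·0.81 + 0.14·0.86) / (0.05)²
  = (3.858)² · (0.1539 + 0.1204) / 0.0025
  = 14.8842 · 0.2743 / 0.0025
  = 1633.09
Adjust for 58% response: 1633.09 / 0.58 = 2815.67.
Round up → n = 2816 per group.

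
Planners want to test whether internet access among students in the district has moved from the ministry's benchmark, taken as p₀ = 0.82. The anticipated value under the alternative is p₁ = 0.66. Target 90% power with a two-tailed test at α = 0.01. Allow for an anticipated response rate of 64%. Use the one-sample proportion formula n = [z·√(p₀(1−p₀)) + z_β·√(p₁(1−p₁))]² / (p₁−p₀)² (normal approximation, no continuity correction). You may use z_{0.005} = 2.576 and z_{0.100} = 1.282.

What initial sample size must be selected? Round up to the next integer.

n = 156

n = [z_{α/2}·√(p₀q₀) + z_β·√(p₁q₁)]² / (p₁ − p₀)²
  = [2.576·√(0.82·0.18) + 1.282·√(0.66·0.34)]² / (-0.16)²
  = [2.576·0.3842 + 1.282·0.4737]² / 0.0256
  = [1.5970]² / 0.0256
  = 99.62
Adjust for 64% response: 99.62 / 0.64 = 155.66.
Round up → n = 156.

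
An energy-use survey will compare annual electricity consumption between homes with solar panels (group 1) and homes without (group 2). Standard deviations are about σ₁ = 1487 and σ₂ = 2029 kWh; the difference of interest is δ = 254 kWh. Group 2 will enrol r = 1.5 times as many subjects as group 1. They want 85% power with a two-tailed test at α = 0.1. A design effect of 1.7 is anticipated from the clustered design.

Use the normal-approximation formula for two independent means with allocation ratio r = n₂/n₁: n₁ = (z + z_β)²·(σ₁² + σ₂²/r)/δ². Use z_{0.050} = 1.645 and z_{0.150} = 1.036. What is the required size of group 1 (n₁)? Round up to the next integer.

n₁ = (z_{α/2} + z_β)² · (σ₁² + σ₂²/r) / δ²
   = (1.645 + 1.036)² · (1487² + 2029²/1.5) / 254²
   = 7.1878 · (2211169 + 2744560.7) / 64516
   = 7.1878 · 4955729.7 / 64516
   = 552.12
Design effect: 1.7 × 552.12 = 938.60.
Round up → n₁ = 939; n₂ = r·n₁ = 1.5 × 939 = 1409.

n₁ = 939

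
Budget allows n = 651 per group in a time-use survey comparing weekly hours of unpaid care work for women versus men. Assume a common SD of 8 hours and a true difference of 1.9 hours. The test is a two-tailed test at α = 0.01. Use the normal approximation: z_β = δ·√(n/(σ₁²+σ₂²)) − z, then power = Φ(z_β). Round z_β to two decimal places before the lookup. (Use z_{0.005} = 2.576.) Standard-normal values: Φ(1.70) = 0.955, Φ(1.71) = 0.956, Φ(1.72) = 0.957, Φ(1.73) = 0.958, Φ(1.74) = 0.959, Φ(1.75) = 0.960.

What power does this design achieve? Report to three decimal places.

Power ≈ 0.956

z_β = δ·√(n/(σ₁²+σ₂²)) − z_{α/2}
    = 1.9 · √(651/128) − 2.576
    = 1.9 · 2.25520 − 2.576
    = 4.2849 − 2.576 = 1.7089 → 1.71
Power = Φ(1.71) = 0.956.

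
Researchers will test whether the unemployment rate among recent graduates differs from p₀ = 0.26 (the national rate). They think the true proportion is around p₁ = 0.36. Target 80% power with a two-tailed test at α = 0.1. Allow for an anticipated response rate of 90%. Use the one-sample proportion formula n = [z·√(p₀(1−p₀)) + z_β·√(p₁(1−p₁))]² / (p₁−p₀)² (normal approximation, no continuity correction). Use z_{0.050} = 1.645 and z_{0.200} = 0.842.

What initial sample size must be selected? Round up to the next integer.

n = 141

n = [z_{α/2}·√(p₀q₀) + z_β·√(p₁q₁)]² / (p₁ − p₀)²
  = [1.645·√(0.26·0.74) + 0.842·√(0.36·0.64)]² / (0.10)²
  = [1.645·0.4386 + 0.842·0.4800]² / 0.0100
  = [1.1257]² / 0.0100
  = 126.72
Adjust for 90% response: 126.72 / 0.90 = 140.80.
Round up → n = 141.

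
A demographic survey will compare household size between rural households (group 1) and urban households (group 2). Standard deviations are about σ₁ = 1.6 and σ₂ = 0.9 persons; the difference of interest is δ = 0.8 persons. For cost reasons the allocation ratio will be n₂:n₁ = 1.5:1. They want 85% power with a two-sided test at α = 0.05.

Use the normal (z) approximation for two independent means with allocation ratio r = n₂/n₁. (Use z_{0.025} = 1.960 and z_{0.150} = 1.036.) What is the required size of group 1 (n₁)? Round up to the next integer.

n₁ = (z_{α/2} + z_β)² · (σ₁² + σ₂²/r) / δ²
   = (1.960 + 1.036)² · (1.6² + 0.9²/1.5) / 0.8²
   = 8.9760 · (2.56 + 0.54) / 0.64
   = 8.9760 · 3.1 / 0.64
   = 43.48
Round up → n₁ = 44; n₂ = r·n₁ = 1.5 × 44 = 66.

n₁ = 44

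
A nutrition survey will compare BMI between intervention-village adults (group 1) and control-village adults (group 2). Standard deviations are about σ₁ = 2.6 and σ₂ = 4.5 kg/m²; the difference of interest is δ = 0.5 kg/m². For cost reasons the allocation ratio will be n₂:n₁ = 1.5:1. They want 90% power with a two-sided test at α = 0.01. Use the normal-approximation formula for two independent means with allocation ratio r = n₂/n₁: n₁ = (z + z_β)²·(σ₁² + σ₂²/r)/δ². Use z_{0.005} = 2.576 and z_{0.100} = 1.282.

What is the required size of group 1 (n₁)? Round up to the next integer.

n₁ = 1207

n₁ = (z_{α/2} + z_β)² · (σ₁² + σ₂²/r) / δ²
   = (2.576 + 1.282)² · (2.6² + 4.5²/1.5) / 0.5²
   = 14.8842 · (6.76 + 13.5) / 0.25
   = 14.8842 · 20.26 / 0.25
   = 1206.21
Round up → n₁ = 1207; n₂ = r·n₁ = 1.5 × 1207 = 1811.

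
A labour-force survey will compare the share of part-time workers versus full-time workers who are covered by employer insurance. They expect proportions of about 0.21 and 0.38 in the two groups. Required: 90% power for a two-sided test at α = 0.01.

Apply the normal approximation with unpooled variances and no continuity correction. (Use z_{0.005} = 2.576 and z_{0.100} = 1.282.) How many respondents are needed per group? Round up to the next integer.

n = (z_{α/2} + z_β)² · [p₁(1−p₁) + p₂(1−p₂)] / (p₁ − p₂)²
  = (2.576 + 1.282)² · (0.21·0.79 + 0.38·0.62) / (-0.17)²
  = (3.858)² · (0.1659 + 0.2356) / 0.0289
  = 14.8842 · 0.4015 / 0.0289
  = 206.78
Round up → n = 207 per group.

n = 207 per group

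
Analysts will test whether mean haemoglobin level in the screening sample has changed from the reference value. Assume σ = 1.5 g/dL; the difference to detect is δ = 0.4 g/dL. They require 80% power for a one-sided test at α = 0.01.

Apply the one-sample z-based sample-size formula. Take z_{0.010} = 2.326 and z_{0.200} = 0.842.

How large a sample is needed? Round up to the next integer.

n = 142

n = (z_α + z_β)² · σ² / δ²
  = (2.326 + 0.842)² · 1.5² / 0.4²
  = 10.0362 · 2.25 / 0.16
  = 141.13
Round up → n = 142.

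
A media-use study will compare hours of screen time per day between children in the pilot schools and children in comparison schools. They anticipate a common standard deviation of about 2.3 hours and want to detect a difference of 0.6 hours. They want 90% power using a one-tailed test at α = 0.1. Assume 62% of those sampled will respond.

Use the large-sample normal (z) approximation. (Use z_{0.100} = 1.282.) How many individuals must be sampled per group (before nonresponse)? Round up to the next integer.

n = 312 per group

n = (z_α + z_β)² · (σ₁² + σ₂²) / δ²
  = (1.282 + 1.282)² · (2·2.3² = 10.58) / 0.6²
  = 6.5741 · 10.58 / 0.36
  = 193.21
Adjust for 62% response: 193.21 / 0.62 = 311.62.
Round up → n = 312 per group.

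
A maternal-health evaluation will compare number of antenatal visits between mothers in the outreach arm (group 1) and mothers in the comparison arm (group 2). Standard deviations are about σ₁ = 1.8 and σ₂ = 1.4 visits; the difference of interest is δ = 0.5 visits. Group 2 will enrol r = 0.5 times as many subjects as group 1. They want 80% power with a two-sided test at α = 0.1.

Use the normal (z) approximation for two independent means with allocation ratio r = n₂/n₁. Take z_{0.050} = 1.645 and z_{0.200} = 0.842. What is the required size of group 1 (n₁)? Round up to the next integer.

n₁ = 178

n₁ = (z_{α/2} + z_β)² · (σ₁² + σ₂²/r) / δ²
   = (1.645 + 0.842)² · (1.8² + 1.4²/0.5) / 0.5²
   = 6.1852 · (3.24 + 3.92) / 0.25
   = 6.1852 · 7.16 / 0.25
   = 177.14
Round up → n₁ = 178; n₂ = r·n₁ = 0.5 × 178 = 89.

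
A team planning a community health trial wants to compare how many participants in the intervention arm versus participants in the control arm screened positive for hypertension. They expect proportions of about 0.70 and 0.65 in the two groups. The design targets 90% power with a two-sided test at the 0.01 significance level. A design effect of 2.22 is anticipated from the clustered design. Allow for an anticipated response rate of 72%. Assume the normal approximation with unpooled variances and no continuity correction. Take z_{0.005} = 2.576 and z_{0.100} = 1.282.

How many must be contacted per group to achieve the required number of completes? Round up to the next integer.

n = 8032 per group

n = (z_{α/2} + z_β)² · [p₁(1−p₁) + p₂(1−p₂)] / (p₁ − p₂)²
  = (2.576 + 1.282)² · (0.70·0.30 + 0.65·0.35) / (0.05)²
  = (3.858)² · (0.2100 + 0.2275) / 0.0025
  = 14.8842 · 0.4375 / 0.0025
  = 2604.73
Design effect: 2.22 × 2604.73 = 5782.50.
Adjust for 72% response: 5782.50 / 0.72 = 8031.25.
Round up → n = 8032 per group.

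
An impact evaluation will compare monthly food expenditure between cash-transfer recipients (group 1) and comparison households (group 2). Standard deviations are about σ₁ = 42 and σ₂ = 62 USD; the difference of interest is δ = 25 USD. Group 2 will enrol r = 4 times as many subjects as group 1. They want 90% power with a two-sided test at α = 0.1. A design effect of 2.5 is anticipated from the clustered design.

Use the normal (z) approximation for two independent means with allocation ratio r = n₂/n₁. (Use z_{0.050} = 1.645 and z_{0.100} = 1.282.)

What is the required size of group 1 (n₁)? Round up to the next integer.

n₁ = 94

n₁ = (z_{α/2} + z_β)² · (σ₁² + σ₂²/r) / δ²
   = (1.645 + 1.282)² · (42² + 62²/4) / 25²
   = 8.5673 · (1764 + 961) / 625
   = 8.5673 · 2725 / 625
   = 37.35
Design effect: 2.5 × 37.35 = 93.38.
Round up → n₁ = 94; n₂ = r·n₁ = 4 × 94 = 376.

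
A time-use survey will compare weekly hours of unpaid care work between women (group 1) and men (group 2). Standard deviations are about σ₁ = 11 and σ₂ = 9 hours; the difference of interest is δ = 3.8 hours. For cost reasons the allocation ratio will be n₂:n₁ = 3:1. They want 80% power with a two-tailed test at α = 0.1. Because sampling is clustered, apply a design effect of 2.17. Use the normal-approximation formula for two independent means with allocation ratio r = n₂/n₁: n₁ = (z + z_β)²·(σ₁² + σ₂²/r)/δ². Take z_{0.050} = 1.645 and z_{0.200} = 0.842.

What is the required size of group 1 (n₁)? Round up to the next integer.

n₁ = 138

n₁ = (z_{α/2} + z_β)² · (σ₁² + σ₂²/r) / δ²
   = (1.645 + 0.842)² · (11² + 9²/3) / 3.8²
   = 6.1852 · (121 + 27) / 14.44
   = 6.1852 · 148 / 14.44
   = 63.39
Design effect: 2.17 × 63.39 = 137.56.
Round up → n₁ = 138; n₂ = r·n₁ = 3 × 138 = 414.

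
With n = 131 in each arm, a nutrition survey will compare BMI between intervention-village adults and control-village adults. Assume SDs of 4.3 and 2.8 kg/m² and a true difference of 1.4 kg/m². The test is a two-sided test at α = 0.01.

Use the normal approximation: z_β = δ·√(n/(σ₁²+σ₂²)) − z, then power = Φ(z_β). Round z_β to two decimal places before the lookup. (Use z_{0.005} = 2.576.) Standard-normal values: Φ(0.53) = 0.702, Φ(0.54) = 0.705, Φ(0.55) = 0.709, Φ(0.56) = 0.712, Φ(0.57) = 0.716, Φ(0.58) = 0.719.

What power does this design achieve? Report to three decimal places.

Power ≈ 0.709

z_β = δ·√(n/(σ₁²+σ₂²)) − z_{α/2}
    = 1.4 · √(131/26.33) − 2.576
    = 1.4 · 2.23054 − 2.576
    = 3.1228 − 2.576 = 0.5468 → 0.55
Power = Φ(0.55) = 0.709.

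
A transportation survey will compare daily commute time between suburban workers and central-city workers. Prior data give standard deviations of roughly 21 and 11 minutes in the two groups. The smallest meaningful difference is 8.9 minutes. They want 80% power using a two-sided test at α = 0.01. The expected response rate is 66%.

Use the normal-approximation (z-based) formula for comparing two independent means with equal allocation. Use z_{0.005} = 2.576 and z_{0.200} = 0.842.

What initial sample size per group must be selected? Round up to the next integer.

n = 126 per group

n = (z_{α/2} + z_β)² · (σ₁² + σ₂²) / δ²
  = (2.576 + 0.842)² · (21² + 11² = 562) / 8.9²
  = 11.6827 · 562 / 79.21
  = 82.89
Adjust for 66% response: 82.89 / 0.66 = 125.59.
Round up → n = 126 per group.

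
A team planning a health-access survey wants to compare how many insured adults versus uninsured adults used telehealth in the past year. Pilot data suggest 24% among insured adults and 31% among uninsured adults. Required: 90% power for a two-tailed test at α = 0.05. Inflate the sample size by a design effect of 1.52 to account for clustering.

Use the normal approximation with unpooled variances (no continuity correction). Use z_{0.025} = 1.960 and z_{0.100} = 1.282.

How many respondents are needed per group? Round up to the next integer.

n = (z_{α/2} + z_β)² · [p₁(1−p₁) + p₂(1−p₂)] / (p₁ − p₂)²
  = (1.960 + 1.282)² · (0.24·0.76 + 0.31·0.69) / (-0.07)²
  = (3.242)² · (0.1824 + 0.2139) / 0.0049
  = 10.5106 · 0.3963 / 0.0049
  = 850.07
Design effect: 1.52 × 850.07 = 1292.10.
Round up → n = 1293 per group.

n = 1293 per group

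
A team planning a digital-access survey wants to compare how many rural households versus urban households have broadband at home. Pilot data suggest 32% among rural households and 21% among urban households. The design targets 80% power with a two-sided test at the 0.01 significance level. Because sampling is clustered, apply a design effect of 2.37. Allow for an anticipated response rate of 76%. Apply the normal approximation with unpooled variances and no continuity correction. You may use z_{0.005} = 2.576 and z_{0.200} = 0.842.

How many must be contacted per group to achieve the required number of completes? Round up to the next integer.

n = 1155 per group

n = (z_{α/2} + z_β)² · [p₁(1−p₁) + p₂(1−p₂)] / (p₁ − p₂)²
  = (2.576 + 0.842)² · (0.32·0.68 + 0.21·0.79) / (0.11)²
  = (3.418)² · (0.2176 + 0.1659) / 0.0121
  = 11.6827 · 0.3835 / 0.0121
  = 370.27
Design effect: 2.37 × 370.27 = 877.55.
Adjust for 76% response: 877.55 / 0.76 = 1154.67.
Round up → n = 1155 per group.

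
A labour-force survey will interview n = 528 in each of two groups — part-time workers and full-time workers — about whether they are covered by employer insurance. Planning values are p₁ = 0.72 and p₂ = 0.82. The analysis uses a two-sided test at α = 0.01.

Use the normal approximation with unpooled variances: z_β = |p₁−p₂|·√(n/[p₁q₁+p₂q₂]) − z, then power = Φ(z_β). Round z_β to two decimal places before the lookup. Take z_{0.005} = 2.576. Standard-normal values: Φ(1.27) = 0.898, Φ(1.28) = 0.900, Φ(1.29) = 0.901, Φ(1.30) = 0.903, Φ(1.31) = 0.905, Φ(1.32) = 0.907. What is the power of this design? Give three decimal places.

z_β = |p₁−p₂|·√(n/[p₁q₁+p₂q₂]) − z_{α/2}
    = 0.10 · √(528/0.3492) − 2.576
    = 0.10 · 38.8848 − 2.576
    = 3.8885 − 2.576 = 1.3125 → 1.31
Power = Φ(1.31) = 0.905.

Power ≈ 0.905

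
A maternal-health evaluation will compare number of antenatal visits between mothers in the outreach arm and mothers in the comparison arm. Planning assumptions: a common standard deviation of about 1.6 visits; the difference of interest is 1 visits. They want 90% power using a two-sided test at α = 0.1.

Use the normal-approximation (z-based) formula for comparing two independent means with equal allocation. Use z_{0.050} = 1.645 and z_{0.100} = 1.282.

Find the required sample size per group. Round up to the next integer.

n = (z_{α/2} + z_β)² · (σ₁² + σ₂²) / δ²
  = (1.645 + 1.282)² · (2·1.6² = 5.12) / 1²
  = 8.5673 · 5.12 / 1
  = 43.86
Round up → n = 44 per group.

n = 44 per group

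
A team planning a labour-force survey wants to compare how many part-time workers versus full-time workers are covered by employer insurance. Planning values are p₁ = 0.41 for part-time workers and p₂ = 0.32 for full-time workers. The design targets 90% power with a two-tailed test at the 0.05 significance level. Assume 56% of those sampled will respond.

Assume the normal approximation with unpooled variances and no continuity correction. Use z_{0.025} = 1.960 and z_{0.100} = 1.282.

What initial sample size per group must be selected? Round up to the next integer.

n = 1065 per group

n = (z_{α/2} + z_β)² · [p₁(1−p₁) + p₂(1−p₂)] / (p₁ − p₂)²
  = (1.960 + 1.282)² · (0.41·0.59 + 0.32·0.68) / (0.09)²
  = (3.242)² · (0.2419 + 0.2176) / 0.0081
  = 10.5106 · 0.4595 / 0.0081
  = 596.25
Adjust for 56% response: 596.25 / 0.56 = 1064.73.
Round up → n = 1065 per group.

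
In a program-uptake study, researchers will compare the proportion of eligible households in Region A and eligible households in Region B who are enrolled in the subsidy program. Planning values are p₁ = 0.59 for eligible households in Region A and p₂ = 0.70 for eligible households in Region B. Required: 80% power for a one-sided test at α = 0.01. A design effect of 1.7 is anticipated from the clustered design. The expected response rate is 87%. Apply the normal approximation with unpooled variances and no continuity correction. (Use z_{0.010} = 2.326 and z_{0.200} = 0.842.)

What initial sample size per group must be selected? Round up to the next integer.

n = (z_α + z_β)² · [p₁(1−p₁) + p₂(1−p₂)] / (p₁ − p₂)²
  = (2.326 + 0.842)² · (0.59·0.41 + 0.70·0.30) / (-0.11)²
  = (3.168)² · (0.2419 + 0.2100) / 0.0121
  = 10.0362 · 0.4519 / 0.0121
  = 374.82
Design effect: 1.7 × 374.82 = 637.20.
Adjust for 87% response: 637.20 / 0.87 = 732.41.
Round up → n = 733 per group.

n = 733 per group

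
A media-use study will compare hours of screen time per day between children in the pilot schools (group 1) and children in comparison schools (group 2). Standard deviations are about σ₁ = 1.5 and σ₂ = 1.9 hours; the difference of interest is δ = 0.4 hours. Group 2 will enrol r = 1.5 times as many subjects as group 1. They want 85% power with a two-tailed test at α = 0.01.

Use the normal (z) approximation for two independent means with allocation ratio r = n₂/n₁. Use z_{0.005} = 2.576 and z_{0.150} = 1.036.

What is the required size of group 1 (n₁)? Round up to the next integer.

n₁ = 380

n₁ = (z_{α/2} + z_β)² · (σ₁² + σ₂²/r) / δ²
   = (2.576 + 1.036)² · (1.5² + 1.9²/1.5) / 0.4²
   = 13.0465 · (2.25 + 2.4067) / 0.16
   = 13.0465 · 4.6567 / 0.16
   = 379.71
Round up → n₁ = 380; n₂ = r·n₁ = 1.5 × 380 = 570.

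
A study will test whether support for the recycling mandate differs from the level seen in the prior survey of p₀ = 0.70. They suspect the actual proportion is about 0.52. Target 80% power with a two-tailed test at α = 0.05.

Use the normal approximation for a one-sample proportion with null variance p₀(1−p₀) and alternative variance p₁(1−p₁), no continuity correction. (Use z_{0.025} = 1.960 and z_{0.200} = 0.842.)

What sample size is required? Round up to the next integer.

n = [z_{α/2}·√(p₀q₀) + z_β·√(p₁q₁)]² / (p₁ − p₀)²
  = [1.960·√(0.70·0.30) + 0.842·√(0.52·0.48)]² / (-0.18)²
  = [1.960·0.4583 + 0.842·0.4996]² / 0.0324
  = [1.3188]² / 0.0324
  = 53.68
Round up → n = 54.

n = 54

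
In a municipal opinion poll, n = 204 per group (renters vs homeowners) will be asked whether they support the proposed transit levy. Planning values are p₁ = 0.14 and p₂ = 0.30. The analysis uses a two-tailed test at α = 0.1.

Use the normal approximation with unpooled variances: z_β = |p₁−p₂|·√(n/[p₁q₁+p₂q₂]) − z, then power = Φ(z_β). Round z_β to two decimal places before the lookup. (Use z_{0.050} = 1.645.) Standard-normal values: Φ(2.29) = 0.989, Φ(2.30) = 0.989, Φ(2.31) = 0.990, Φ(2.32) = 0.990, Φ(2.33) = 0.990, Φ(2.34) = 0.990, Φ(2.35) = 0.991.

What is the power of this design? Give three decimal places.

z_β = |p₁−p₂|·√(n/[p₁q₁+p₂q₂]) − z_{α/2}
    = 0.16 · √(204/0.3304) − 1.645
    = 0.16 · 24.8482 − 1.645
    = 3.9757 − 1.645 = 2.3307 → 2.33
Power = Φ(2.33) = 0.990.

Power ≈ 0.990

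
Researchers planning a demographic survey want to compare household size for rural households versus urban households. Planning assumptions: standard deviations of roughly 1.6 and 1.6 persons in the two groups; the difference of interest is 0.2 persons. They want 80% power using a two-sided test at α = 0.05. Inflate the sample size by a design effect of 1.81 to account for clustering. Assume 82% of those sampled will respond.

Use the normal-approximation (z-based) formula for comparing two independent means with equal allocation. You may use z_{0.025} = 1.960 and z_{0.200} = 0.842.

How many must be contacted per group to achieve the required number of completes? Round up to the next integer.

n = (z_{α/2} + z_β)² · (σ₁² + σ₂²) / δ²
  = (1.960 + 0.842)² · (1.6² + 1.6² = 5.12) / 0.2²
  = 7.8512 · 5.12 / 0.04
  = 1004.95
Design effect: 1.81 × 1004.95 = 1818.97.
Adjust for 82% response: 1818.97 / 0.82 = 2218.25.
Round up → n = 2219 per group.

n = 2219 per group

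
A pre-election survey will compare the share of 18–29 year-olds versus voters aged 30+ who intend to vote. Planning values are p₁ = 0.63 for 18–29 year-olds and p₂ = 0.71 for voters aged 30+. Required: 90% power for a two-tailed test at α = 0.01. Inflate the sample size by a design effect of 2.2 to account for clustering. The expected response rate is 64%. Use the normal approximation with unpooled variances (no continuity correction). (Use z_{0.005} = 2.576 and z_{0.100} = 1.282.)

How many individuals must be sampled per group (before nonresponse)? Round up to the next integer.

n = 3510 per group

n = (z_{α/2} + z_β)² · [p₁(1−p₁) + p₂(1−p₂)] / (p₁ − p₂)²
  = (2.576 + 1.282)² · (0.63·0.37 + 0.71·0.29) / (-0.08)²
  = (3.858)² · (0.2331 + 0.2059) / 0.0064
  = 14.8842 · 0.4390 / 0.0064
  = 1020.96
Design effect: 2.2 × 1020.96 = 2246.11.
Adjust for 64% response: 2246.11 / 0.64 = 3509.55.
Round up → n = 3510 per group.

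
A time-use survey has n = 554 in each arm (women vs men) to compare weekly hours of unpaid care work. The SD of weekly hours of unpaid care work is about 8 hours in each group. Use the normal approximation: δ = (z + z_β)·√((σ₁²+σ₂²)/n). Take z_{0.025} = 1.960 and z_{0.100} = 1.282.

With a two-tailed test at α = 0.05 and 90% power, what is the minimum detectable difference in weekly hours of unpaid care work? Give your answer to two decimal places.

δ = (z_{α/2} + z_β) · √((σ₁²+σ₂²)/n)
  = (1.960 + 1.282) · √(128/554)
  = 3.242 · √0.23105
  = 3.242 · 0.4807
  = 1.5583

Minimum detectable difference ≈ 1.56 hours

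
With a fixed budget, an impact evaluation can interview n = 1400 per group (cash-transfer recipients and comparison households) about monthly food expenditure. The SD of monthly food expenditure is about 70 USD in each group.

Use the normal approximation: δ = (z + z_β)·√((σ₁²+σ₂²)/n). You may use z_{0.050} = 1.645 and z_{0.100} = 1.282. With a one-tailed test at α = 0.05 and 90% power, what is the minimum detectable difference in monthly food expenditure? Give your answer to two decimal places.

Minimum detectable difference ≈ 7.74 USD

δ = (z_α + z_β) · √((σ₁²+σ₂²)/n)
  = (1.645 + 1.282) · √(9800/1400)
  = 2.927 · √7
  = 2.927 · 2.6458
  = 7.7441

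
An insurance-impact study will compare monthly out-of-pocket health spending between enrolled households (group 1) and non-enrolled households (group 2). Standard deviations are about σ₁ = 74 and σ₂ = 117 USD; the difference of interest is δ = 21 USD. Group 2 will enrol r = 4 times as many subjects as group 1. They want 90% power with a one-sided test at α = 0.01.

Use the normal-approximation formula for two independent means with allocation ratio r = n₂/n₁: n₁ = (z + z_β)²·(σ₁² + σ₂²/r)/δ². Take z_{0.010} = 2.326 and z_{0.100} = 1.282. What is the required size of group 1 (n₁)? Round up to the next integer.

n₁ = 263

n₁ = (z_α + z_β)² · (σ₁² + σ₂²/r) / δ²
   = (2.326 + 1.282)² · (74² + 117²/4) / 21²
   = 13.0177 · (5476 + 3422.2) / 441
   = 13.0177 · 8898.2 / 441
   = 262.66
Round up → n₁ = 263; n₂ = r·n₁ = 4 × 263 = 1052.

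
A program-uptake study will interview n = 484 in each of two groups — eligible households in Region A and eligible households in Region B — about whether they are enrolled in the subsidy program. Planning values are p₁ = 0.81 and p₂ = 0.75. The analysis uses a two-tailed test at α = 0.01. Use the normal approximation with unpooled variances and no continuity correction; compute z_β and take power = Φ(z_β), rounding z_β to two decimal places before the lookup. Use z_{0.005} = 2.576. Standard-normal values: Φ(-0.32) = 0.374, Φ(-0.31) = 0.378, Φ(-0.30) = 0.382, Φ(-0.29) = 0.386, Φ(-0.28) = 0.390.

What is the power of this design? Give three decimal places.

z_β = |p₁−p₂|·√(n/[p₁q₁+p₂q₂]) − z_{α/2}
    = 0.06 · √(484/0.3414) − 2.576
    = 0.06 · 37.6522 − 2.576
    = 2.2591 − 2.576 = -0.3169 → -0.32
Power = Φ(-0.32) = 0.374.

Power ≈ 0.374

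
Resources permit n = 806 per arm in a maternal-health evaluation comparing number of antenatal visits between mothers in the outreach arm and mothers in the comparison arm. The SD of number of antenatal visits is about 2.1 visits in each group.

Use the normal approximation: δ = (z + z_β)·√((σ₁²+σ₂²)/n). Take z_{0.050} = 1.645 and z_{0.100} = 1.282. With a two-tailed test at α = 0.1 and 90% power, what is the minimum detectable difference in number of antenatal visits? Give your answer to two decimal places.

Minimum detectable difference ≈ 0.31 visits

δ = (z_{α/2} + z_β) · √((σ₁²+σ₂²)/n)
  = (1.645 + 1.282) · √(8.82/806)
  = 2.927 · √0.01094
  = 2.927 · 0.1046
  = 0.3062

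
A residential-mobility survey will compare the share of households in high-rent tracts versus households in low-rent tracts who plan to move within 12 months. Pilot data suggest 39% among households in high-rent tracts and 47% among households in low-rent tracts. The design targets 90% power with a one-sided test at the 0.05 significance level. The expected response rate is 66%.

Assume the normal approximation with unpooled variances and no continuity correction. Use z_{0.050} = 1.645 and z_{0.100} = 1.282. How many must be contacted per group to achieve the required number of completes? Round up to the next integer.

n = (z_α + z_β)² · [p₁(1−p₁) + p₂(1−p₂)] / (p₁ − p₂)²
  = (1.645 + 1.282)² · (0.39·0.61 + 0.47·0.53) / (-0.08)²
  = (2.927)² · (0.2379 + 0.2491) / 0.0064
  = 8.5673 · 0.4870 / 0.0064
  = 651.92
Adjust for 66% response: 651.92 / 0.66 = 987.76.
Round up → n = 988 per group.

n = 988 per group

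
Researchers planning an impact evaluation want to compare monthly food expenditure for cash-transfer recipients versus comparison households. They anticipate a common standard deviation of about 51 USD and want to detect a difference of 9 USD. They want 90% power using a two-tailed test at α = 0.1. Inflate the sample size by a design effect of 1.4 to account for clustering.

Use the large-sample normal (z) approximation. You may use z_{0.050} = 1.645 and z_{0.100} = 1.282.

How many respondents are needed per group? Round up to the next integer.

n = (z_{α/2} + z_β)² · (σ₁² + σ₂²) / δ²
  = (1.645 + 1.282)² · (2·51² = 5202) / 9²
  = 8.5673 · 5202 / 81
  = 550.21
Design effect: 1.4 × 550.21 = 770.30.
Round up → n = 771 per group.

n = 771 per group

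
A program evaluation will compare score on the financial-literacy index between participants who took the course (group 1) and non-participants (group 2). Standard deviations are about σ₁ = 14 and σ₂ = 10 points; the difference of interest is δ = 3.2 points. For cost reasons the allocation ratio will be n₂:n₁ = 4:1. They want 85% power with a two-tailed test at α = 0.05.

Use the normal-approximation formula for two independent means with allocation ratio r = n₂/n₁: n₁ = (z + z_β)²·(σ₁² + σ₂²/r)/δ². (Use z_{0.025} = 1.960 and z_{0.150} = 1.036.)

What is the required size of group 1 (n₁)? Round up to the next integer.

n₁ = (z_{α/2} + z_β)² · (σ₁² + σ₂²/r) / δ²
   = (1.960 + 1.036)² · (14² + 10²/4) / 3.2²
   = 8.9760 · (196 + 25) / 10.24
   = 8.9760 · 221 / 10.24
   = 193.72
Round up → n₁ = 194; n₂ = r·n₁ = 4 × 194 = 776.

n₁ = 194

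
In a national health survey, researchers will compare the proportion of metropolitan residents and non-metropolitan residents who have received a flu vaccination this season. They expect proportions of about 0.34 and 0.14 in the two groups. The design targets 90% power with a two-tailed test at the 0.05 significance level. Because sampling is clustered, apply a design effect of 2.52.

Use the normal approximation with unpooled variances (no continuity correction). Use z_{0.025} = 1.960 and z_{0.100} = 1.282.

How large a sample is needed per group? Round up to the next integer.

n = 229 per group

n = (z_{α/2} + z_β)² · [p₁(1−p₁) + p₂(1−p₂)] / (p₁ − p₂)²
  = (1.960 + 1.282)² · (0.34·0.66 + 0.14·0.86) / (0.20)²
  = (3.242)² · (0.2244 + 0.1204) / 0.0400
  = 10.5106 · 0.3448 / 0.0400
  = 90.60
Design effect: 2.52 × 90.60 = 228.31.
Round up → n = 229 per group.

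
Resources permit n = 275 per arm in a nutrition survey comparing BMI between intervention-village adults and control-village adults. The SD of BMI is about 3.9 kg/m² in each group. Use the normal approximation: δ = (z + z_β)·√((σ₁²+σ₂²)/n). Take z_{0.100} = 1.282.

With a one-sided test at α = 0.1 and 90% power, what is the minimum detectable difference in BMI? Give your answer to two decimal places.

Minimum detectable difference ≈ 0.85 kg/m²

δ = (z_α + z_β) · √((σ₁²+σ₂²)/n)
  = (1.282 + 1.282) · √(30.42/275)
  = 2.564 · √0.11062
  = 2.564 · 0.3326
  = 0.8528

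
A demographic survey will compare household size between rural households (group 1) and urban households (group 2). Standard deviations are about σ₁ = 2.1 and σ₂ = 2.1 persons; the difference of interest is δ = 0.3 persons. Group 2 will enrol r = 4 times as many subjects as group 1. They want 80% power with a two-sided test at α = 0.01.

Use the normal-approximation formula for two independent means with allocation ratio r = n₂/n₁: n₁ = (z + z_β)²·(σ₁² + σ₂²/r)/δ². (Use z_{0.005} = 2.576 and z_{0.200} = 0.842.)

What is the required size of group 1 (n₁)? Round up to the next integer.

n₁ = 716

n₁ = (z_{α/2} + z_β)² · (σ₁² + σ₂²/r) / δ²
   = (2.576 + 0.842)² · (2.1² + 2.1²/4) / 0.3²
   = 11.6827 · (4.41 + 1.1025) / 0.09
   = 11.6827 · 5.5125 / 0.09
   = 715.57
Round up → n₁ = 716; n₂ = r·n₁ = 4 × 716 = 2864.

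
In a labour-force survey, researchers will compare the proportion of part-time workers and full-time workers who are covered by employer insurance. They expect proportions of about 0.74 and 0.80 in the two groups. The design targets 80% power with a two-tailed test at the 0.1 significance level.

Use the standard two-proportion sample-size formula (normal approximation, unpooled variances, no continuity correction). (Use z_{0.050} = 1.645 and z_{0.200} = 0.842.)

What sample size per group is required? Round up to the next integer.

n = (z_{α/2} + z_β)² · [p₁(1−p₁) + p₂(1−p₂)] / (p₁ − p₂)²
  = (1.645 + 0.842)² · (0.74·0.26 + 0.80·0.20) / (-0.06)²
  = (2.487)² · (0.1924 + 0.1600) / 0.0036
  = 6.1852 · 0.3524 / 0.0036
  = 605.46
Round up → n = 606 per group.

n = 606 per group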